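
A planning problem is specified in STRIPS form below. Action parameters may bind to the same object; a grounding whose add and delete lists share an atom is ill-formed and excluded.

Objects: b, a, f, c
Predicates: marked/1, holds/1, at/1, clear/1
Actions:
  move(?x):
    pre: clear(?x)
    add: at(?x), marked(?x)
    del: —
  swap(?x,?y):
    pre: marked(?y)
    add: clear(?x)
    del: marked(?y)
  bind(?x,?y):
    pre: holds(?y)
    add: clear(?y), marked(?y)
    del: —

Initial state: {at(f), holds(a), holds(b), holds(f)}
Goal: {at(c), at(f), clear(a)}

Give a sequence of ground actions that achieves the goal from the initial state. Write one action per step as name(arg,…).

1. bind(b,a)  →  {at(f), clear(a), holds(a), holds(b), holds(f), marked(a)}
2. swap(c,a)  →  {at(f), clear(a), clear(c), holds(a), holds(b), holds(f)}
3. move(c)  →  {at(c), at(f), clear(a), clear(c), holds(a), holds(b), holds(f), marked(c)}

bind(b,a); swap(c,a); move(c)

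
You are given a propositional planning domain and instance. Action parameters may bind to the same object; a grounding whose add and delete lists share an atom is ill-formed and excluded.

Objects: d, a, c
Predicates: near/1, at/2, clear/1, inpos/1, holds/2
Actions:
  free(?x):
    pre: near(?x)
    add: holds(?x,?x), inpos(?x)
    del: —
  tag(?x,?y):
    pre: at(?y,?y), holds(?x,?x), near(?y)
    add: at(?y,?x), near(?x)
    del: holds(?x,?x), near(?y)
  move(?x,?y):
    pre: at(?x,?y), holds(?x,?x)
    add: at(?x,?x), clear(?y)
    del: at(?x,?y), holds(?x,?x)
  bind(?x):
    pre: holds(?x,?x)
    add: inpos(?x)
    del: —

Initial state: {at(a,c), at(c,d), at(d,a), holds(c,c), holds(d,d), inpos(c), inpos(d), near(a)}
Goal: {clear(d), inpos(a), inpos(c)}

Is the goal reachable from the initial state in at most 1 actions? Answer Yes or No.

No

1. free(a)  →  {at(a,c), at(c,d), at(d,a), holds(a,a), holds(c,c), holds(d,d), inpos(a), inpos(c), inpos(d), near(a)}
2. move(c,d)  →  {at(a,c), at(c,c), at(d,a), clear(d), holds(a,a), holds(d,d), inpos(a), inpos(c), inpos(d), near(a)}
optimal plan length = 2; 2 > 1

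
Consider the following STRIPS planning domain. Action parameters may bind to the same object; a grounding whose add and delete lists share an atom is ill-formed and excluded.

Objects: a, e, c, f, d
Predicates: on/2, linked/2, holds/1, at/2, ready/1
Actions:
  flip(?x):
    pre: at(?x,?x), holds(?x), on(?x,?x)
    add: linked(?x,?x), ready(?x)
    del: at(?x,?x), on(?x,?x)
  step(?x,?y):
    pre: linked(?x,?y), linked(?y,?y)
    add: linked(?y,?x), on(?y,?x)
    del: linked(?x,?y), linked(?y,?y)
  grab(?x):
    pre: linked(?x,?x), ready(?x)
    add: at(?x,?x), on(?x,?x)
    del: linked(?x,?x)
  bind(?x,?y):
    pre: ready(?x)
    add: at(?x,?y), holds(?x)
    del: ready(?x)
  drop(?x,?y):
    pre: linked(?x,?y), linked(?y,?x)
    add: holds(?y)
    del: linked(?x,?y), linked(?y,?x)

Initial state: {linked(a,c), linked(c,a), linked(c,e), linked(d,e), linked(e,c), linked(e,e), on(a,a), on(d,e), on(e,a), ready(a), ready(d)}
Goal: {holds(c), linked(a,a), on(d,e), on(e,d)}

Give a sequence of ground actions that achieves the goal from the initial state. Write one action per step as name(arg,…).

step(d,e); bind(a,a); flip(a); drop(a,c)

1. step(d,e)  →  {linked(a,c), linked(c,a), linked(c,e), linked(e,c), linked(e,d), on(a,a), on(d,e), on(e,a), on(e,d), ready(a), ready(d)}
2. bind(a,a)  →  {at(a,a), holds(a), linked(a,c), linked(c,a), linked(c,e), linked(e,c), linked(e,d), on(a,a), on(d,e), on(e,a), on(e,d), ready(d)}
3. flip(a)  →  {holds(a), linked(a,a), linked(a,c), linked(c,a), linked(c,e), linked(e,c), linked(e,d), on(d,e), on(e,a), on(e,d), ready(a), ready(d)}
4. drop(a,c)  →  {holds(a), holds(c), linked(a,a), linked(c,e), linked(e,c), linked(e,d), on(d,e), on(e,a), on(e,d), ready(a), ready(d)}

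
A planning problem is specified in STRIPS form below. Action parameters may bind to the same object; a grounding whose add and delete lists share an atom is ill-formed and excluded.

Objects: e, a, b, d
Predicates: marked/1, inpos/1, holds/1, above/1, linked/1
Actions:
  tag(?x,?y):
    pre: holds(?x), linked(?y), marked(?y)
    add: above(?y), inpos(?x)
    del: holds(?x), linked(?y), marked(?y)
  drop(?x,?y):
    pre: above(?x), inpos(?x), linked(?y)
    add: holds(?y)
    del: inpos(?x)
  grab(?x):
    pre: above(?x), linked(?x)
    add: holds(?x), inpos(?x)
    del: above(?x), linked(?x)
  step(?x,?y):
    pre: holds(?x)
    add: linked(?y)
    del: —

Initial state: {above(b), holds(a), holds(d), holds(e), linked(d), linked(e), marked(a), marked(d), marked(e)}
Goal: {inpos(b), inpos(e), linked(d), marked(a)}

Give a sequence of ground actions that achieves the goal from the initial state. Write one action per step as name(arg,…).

tag(e,e); step(a,b); grab(b)

1. tag(e,e)  →  {above(b), above(e), holds(a), holds(d), inpos(e), linked(d), marked(a), marked(d)}
2. step(a,b)  →  {above(b), above(e), holds(a), holds(d), inpos(e), linked(b), linked(d), marked(a), marked(d)}
3. grab(b)  →  {above(e), holds(a), holds(b), holds(d), inpos(b), inpos(e), linked(d), marked(a), marked(d)}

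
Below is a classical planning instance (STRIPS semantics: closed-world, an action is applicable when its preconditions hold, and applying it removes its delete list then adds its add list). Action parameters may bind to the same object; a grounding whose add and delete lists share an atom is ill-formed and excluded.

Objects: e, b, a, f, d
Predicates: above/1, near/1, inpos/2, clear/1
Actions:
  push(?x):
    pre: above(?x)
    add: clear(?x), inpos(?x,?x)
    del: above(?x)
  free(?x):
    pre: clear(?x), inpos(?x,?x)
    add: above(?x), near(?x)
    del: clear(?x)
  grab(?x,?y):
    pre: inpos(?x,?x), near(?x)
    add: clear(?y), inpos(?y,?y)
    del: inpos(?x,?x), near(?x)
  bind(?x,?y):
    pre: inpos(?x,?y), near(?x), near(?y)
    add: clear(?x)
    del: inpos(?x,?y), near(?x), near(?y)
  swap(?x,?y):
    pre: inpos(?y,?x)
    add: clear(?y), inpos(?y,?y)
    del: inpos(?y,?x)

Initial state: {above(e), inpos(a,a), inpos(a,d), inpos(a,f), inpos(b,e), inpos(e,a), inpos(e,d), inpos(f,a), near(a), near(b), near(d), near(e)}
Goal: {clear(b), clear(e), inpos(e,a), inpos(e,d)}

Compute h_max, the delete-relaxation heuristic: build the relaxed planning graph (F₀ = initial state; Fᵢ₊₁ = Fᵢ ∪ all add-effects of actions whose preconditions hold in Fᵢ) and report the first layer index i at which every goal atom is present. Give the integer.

1

F0 = init (12 atoms)
F1 = F0 ∪ {clear(a), clear(b), clear(d), clear(e), clear(f), inpos(b,b), inpos(d,d), inpos(e,e), inpos(f,f)}  (21 atoms)
goal ⊆ F1  ⇒  h_max = 1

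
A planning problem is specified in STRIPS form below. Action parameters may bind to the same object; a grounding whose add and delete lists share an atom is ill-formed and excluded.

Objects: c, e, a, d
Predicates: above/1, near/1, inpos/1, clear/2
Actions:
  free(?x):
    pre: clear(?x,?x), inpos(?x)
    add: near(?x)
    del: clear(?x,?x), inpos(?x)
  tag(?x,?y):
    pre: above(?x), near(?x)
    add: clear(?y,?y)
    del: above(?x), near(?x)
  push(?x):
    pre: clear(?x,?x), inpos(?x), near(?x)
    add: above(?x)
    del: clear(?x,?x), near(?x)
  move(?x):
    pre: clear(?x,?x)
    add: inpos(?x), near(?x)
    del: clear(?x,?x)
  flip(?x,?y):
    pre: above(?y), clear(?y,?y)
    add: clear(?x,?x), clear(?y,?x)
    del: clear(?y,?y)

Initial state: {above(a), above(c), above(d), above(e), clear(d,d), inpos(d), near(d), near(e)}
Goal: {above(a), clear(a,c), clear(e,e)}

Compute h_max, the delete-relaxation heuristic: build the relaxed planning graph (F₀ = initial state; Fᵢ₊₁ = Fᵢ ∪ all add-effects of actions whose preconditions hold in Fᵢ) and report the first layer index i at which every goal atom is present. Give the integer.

F0 = init (8 atoms)
F1 = F0 ∪ {clear(a,a), clear(c,c), clear(d,a), clear(d,c), clear(d,e), clear(e,e)}  (14 atoms)
F2 = F1 ∪ {clear(a,c), clear(a,d), clear(a,e), clear(c,a), clear(c,d), clear(c,e), clear(e,a), clear(e,c), clear(e,d), inpos(a), inpos(c), inpos(e), near(a), near(c)}  (28 atoms)
goal ⊆ F2  ⇒  h_max = 2

2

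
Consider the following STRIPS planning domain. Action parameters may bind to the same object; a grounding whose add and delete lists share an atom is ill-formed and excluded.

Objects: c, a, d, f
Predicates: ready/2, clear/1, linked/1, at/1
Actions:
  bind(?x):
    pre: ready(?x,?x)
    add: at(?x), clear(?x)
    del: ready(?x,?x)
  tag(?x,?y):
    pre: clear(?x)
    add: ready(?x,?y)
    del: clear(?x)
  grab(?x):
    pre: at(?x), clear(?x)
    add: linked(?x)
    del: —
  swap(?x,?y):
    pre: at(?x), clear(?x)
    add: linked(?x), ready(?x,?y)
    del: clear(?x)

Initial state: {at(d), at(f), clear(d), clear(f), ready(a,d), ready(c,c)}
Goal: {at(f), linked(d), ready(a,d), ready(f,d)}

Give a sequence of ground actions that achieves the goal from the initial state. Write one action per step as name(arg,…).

1. tag(f,d)  →  {at(d), at(f), clear(d), ready(a,d), ready(c,c), ready(f,d)}
2. grab(d)  →  {at(d), at(f), clear(d), linked(d), ready(a,d), ready(c,c), ready(f,d)}

tag(f,d); grab(d)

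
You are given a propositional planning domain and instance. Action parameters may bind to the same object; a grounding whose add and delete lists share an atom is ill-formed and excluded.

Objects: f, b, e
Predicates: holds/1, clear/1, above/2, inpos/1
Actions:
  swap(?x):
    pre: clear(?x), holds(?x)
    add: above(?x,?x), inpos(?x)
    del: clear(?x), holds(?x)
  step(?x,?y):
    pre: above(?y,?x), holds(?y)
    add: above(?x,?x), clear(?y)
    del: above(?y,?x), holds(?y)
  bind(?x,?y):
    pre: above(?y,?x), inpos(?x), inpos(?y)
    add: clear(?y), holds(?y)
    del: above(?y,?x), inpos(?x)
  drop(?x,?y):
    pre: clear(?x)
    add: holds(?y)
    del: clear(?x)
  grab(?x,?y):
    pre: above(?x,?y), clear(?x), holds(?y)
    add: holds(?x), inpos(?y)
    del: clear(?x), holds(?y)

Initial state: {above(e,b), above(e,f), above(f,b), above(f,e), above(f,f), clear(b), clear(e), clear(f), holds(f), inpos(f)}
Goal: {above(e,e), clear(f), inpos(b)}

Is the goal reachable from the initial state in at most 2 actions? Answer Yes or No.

No

1. step(e,f)  →  {above(e,b), above(e,e), above(e,f), above(f,b), above(f,f), clear(b), clear(e), clear(f), inpos(f)}
2. drop(b,b)  →  {above(e,b), above(e,e), above(e,f), above(f,b), above(f,f), clear(e), clear(f), holds(b), inpos(f)}
3. grab(e,b)  →  {above(e,b), above(e,e), above(e,f), above(f,b), above(f,f), clear(f), holds(e), inpos(b), inpos(f)}
optimal plan length = 3; 3 > 2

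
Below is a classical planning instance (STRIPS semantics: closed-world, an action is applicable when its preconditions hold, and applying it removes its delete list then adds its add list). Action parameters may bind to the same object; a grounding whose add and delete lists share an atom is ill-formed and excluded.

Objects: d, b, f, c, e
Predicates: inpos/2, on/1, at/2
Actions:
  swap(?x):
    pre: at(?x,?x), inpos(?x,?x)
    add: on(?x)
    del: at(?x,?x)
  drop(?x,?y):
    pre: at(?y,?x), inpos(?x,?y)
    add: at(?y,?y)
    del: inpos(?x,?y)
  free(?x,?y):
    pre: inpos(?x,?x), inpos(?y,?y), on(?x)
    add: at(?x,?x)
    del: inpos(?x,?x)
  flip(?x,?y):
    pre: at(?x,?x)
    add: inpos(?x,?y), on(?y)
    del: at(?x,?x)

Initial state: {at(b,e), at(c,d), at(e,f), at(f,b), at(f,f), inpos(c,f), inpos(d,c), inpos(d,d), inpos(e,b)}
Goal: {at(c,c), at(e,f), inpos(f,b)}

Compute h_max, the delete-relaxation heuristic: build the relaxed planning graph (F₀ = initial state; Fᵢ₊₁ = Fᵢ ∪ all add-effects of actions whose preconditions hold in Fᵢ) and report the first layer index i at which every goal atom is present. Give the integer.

F0 = init (9 atoms)
F1 = F0 ∪ {at(b,b), at(c,c), inpos(f,b), inpos(f,c), inpos(f,d), inpos(f,e), inpos(f,f), on(b), on(c), on(d), on(e), on(f)}  (21 atoms)
goal ⊆ F1  ⇒  h_max = 1

1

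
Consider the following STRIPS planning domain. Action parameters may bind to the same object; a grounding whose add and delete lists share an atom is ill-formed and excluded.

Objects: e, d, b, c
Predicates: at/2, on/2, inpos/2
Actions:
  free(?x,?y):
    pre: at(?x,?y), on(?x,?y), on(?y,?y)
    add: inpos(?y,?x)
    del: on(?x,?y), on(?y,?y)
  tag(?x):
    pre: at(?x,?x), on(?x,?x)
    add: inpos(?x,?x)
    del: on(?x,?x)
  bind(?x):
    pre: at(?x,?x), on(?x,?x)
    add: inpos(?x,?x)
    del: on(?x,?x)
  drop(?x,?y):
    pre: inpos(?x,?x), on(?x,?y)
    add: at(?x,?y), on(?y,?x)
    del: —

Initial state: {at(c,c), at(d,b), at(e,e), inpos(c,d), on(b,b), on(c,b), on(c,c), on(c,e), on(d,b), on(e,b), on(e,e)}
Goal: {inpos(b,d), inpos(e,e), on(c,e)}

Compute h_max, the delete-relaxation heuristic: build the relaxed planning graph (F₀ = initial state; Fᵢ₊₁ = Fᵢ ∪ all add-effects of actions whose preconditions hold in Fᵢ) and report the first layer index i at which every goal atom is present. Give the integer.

F0 = init (11 atoms)
F1 = F0 ∪ {inpos(b,d), inpos(c,c), inpos(e,e)}  (14 atoms)
goal ⊆ F1  ⇒  h_max = 1

1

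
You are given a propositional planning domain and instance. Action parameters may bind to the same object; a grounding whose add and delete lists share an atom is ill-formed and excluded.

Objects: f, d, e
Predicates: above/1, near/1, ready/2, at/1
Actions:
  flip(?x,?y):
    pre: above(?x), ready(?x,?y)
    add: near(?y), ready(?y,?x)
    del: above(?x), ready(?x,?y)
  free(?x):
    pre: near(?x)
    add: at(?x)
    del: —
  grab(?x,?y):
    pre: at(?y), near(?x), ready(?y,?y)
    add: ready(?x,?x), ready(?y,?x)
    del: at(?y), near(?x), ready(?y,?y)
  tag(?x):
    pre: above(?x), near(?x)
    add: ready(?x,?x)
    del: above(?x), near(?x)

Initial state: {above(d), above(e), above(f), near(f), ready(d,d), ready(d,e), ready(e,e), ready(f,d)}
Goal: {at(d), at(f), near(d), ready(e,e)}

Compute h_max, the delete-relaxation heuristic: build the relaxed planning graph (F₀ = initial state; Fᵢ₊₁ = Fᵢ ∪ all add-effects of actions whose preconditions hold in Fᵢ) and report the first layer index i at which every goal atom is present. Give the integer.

F0 = init (8 atoms)
F1 = F0 ∪ {at(f), near(d), near(e), ready(d,f), ready(e,d), ready(f,f)}  (14 atoms)
F2 = F1 ∪ {at(d), at(e), ready(f,e)}  (17 atoms)
goal ⊆ F2  ⇒  h_max = 2

2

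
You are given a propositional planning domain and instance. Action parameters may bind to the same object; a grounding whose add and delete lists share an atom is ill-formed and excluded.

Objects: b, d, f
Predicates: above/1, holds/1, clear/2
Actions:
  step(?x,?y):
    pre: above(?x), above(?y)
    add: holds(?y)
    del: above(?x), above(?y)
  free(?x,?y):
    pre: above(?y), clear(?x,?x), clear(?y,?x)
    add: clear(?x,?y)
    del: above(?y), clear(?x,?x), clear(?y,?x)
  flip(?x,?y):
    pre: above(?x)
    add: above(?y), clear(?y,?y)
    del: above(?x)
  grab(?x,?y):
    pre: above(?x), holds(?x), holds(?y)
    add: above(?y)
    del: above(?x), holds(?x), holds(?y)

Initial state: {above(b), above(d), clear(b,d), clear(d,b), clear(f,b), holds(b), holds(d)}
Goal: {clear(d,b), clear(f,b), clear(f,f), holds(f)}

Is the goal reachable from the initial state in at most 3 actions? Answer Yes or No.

Yes

1. flip(b,f)  →  {above(d), above(f), clear(b,d), clear(d,b), clear(f,b), clear(f,f), holds(b), holds(d)}
2. step(d,f)  →  {clear(b,d), clear(d,b), clear(f,b), clear(f,f), holds(b), holds(d), holds(f)}
optimal plan length = 2; 2 ≤ 3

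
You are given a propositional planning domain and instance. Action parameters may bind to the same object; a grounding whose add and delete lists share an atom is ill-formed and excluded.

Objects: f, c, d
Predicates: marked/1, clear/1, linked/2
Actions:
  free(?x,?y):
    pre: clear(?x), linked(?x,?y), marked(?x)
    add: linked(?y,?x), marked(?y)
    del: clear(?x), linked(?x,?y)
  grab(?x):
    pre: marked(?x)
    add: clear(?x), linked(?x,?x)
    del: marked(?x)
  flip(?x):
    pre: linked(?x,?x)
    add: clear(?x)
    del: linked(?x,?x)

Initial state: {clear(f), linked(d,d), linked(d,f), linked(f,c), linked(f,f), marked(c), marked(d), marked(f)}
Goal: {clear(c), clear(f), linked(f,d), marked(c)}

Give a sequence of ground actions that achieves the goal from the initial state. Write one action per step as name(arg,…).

1. grab(c)  →  {clear(c), clear(f), linked(c,c), linked(d,d), linked(d,f), linked(f,c), linked(f,f), marked(d), marked(f)}
2. free(f,c)  →  {clear(c), linked(c,c), linked(c,f), linked(d,d), linked(d,f), linked(f,f), marked(c), marked(d), marked(f)}
3. grab(f)  →  {clear(c), clear(f), linked(c,c), linked(c,f), linked(d,d), linked(d,f), linked(f,f), marked(c), marked(d)}
4. flip(d)  →  {clear(c), clear(d), clear(f), linked(c,c), linked(c,f), linked(d,f), linked(f,f), marked(c), marked(d)}
5. free(d,f)  →  {clear(c), clear(f), linked(c,c), linked(c,f), linked(f,d), linked(f,f), marked(c), marked(d), marked(f)}

grab(c); free(f,c); grab(f); flip(d); free(d,f)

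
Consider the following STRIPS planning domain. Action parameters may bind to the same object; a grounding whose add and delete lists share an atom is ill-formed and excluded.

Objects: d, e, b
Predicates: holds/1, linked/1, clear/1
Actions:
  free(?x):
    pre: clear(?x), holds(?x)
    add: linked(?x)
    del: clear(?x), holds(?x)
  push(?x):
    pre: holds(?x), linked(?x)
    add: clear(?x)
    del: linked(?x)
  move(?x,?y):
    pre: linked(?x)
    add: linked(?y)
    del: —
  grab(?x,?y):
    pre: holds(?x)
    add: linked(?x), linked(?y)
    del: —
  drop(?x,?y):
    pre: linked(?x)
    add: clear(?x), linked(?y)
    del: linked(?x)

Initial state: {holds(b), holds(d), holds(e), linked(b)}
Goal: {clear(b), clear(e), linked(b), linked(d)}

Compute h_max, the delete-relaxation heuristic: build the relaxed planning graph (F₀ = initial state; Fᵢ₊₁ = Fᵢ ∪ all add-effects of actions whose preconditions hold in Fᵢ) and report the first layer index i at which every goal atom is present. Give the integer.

2

F0 = init (4 atoms)
F1 = F0 ∪ {clear(b), linked(d), linked(e)}  (7 atoms)
F2 = F1 ∪ {clear(d), clear(e)}  (9 atoms)
goal ⊆ F2  ⇒  h_max = 2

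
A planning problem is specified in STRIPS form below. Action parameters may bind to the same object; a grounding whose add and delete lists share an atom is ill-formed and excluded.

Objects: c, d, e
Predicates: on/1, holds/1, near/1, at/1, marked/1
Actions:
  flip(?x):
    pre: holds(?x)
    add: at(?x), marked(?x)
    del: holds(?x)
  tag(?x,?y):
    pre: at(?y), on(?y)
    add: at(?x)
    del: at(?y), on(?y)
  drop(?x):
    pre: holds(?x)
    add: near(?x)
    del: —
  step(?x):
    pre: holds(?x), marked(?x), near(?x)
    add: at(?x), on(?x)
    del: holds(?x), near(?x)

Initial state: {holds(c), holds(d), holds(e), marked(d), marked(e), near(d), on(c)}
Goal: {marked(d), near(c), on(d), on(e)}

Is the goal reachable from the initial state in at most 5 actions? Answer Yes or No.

1. drop(c)  →  {holds(c), holds(d), holds(e), marked(d), marked(e), near(c), near(d), on(c)}
2. drop(e)  →  {holds(c), holds(d), holds(e), marked(d), marked(e), near(c), near(d), near(e), on(c)}
3. step(d)  →  {at(d), holds(c), holds(e), marked(d), marked(e), near(c), near(e), on(c), on(d)}
4. step(e)  →  {at(d), at(e), holds(c), marked(d), marked(e), near(c), on(c), on(d), on(e)}
optimal plan length = 4; 4 ≤ 5

Yes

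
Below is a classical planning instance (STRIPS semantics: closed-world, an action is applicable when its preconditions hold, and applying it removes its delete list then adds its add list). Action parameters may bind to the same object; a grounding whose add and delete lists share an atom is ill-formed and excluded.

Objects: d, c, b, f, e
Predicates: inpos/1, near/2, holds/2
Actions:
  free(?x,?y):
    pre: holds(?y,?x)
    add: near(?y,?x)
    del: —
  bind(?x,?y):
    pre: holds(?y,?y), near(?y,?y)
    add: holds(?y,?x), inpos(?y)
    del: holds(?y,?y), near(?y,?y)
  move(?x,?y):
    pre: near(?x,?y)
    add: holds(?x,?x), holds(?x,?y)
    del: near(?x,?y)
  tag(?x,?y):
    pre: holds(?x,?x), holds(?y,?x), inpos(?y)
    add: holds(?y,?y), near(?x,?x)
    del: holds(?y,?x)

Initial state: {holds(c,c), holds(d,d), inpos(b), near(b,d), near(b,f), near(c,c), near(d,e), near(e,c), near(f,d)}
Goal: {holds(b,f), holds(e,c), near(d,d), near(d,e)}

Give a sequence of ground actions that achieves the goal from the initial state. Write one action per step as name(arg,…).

1. free(d,d)  →  {holds(c,c), holds(d,d), inpos(b), near(b,d), near(b,f), near(c,c), near(d,d), near(d,e), near(e,c), near(f,d)}
2. move(b,f)  →  {holds(b,b), holds(b,f), holds(c,c), holds(d,d), inpos(b), near(b,d), near(c,c), near(d,d), near(d,e), near(e,c), near(f,d)}
3. move(e,c)  →  {holds(b,b), holds(b,f), holds(c,c), holds(d,d), holds(e,c), holds(e,e), inpos(b), near(b,d), near(c,c), near(d,d), near(d,e), near(f,d)}

free(d,d); move(b,f); move(e,c)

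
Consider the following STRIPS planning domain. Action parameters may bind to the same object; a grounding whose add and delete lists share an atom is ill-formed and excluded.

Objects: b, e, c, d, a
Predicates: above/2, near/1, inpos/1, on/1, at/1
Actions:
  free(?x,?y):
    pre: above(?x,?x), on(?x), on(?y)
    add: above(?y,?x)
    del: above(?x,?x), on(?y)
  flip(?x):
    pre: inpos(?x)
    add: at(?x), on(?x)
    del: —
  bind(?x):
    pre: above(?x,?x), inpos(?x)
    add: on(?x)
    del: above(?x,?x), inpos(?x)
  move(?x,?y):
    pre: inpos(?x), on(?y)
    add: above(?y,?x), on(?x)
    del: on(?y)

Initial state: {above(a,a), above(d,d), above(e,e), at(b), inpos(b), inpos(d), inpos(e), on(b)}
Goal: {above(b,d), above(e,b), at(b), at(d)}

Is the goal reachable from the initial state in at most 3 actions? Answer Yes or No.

1. flip(e)  →  {above(a,a), above(d,d), above(e,e), at(b), at(e), inpos(b), inpos(d), inpos(e), on(b), on(e)}
2. flip(d)  →  {above(a,a), above(d,d), above(e,e), at(b), at(d), at(e), inpos(b), inpos(d), inpos(e), on(b), on(d), on(e)}
3. free(d,b)  →  {above(a,a), above(b,d), above(e,e), at(b), at(d), at(e), inpos(b), inpos(d), inpos(e), on(d), on(e)}
4. move(b,e)  →  {above(a,a), above(b,d), above(e,b), above(e,e), at(b), at(d), at(e), inpos(b), inpos(d), inpos(e), on(b), on(d)}
optimal plan length = 4; 4 > 3

No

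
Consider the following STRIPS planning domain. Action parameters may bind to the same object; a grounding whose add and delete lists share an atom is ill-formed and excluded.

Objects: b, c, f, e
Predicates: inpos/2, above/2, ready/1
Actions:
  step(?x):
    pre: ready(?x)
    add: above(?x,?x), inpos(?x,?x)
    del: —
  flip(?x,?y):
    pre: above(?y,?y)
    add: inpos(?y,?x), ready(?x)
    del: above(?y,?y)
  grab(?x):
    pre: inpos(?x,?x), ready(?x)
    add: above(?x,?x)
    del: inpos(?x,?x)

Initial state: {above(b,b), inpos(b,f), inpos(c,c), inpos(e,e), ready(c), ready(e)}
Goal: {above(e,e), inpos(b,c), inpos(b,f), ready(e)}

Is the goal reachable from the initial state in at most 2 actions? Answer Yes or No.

1. step(e)  →  {above(b,b), above(e,e), inpos(b,f), inpos(c,c), inpos(e,e), ready(c), ready(e)}
2. flip(c,b)  →  {above(e,e), inpos(b,c), inpos(b,f), inpos(c,c), inpos(e,e), ready(c), ready(e)}
optimal plan length = 2; 2 ≤ 2

Yes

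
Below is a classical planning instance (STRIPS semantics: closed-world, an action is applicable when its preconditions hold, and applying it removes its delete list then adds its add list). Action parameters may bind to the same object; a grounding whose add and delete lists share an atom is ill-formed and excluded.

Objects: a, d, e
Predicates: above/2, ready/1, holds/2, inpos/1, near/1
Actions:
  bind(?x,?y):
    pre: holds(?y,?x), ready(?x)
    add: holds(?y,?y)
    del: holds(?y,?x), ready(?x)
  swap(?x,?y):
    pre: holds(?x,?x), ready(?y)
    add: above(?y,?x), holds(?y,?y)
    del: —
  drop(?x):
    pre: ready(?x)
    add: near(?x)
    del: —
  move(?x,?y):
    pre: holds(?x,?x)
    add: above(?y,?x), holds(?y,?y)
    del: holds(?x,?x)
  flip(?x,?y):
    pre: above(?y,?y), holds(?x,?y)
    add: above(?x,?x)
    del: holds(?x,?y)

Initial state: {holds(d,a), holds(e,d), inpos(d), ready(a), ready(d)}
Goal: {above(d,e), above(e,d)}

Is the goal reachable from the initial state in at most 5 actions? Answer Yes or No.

1. bind(a,d)  →  {holds(d,d), holds(e,d), inpos(d), ready(d)}
2. move(d,e)  →  {above(e,d), holds(e,d), holds(e,e), inpos(d), ready(d)}
3. swap(e,d)  →  {above(d,e), above(e,d), holds(d,d), holds(e,d), holds(e,e), inpos(d), ready(d)}
optimal plan length = 3; 3 ≤ 5

Yes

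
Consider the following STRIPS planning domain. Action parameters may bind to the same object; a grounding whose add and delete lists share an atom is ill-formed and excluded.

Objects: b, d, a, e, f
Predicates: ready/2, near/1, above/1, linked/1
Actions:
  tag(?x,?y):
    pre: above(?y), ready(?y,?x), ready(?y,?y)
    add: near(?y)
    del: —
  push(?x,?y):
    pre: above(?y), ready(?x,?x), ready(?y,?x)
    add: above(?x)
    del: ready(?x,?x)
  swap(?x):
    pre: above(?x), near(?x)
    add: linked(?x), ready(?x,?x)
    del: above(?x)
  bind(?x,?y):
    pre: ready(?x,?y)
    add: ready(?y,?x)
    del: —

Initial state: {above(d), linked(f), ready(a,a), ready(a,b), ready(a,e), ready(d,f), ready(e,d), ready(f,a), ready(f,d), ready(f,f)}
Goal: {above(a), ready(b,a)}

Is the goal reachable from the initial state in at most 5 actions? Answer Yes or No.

1. push(f,d)  →  {above(d), above(f), linked(f), ready(a,a), ready(a,b), ready(a,e), ready(d,f), ready(e,d), ready(f,a), ready(f,d)}
2. push(a,f)  →  {above(a), above(d), above(f), linked(f), ready(a,b), ready(a,e), ready(d,f), ready(e,d), ready(f,a), ready(f,d)}
3. bind(a,b)  →  {above(a), above(d), above(f), linked(f), ready(a,b), ready(a,e), ready(b,a), ready(d,f), ready(e,d), ready(f,a), ready(f,d)}
optimal plan length = 3; 3 ≤ 5

Yes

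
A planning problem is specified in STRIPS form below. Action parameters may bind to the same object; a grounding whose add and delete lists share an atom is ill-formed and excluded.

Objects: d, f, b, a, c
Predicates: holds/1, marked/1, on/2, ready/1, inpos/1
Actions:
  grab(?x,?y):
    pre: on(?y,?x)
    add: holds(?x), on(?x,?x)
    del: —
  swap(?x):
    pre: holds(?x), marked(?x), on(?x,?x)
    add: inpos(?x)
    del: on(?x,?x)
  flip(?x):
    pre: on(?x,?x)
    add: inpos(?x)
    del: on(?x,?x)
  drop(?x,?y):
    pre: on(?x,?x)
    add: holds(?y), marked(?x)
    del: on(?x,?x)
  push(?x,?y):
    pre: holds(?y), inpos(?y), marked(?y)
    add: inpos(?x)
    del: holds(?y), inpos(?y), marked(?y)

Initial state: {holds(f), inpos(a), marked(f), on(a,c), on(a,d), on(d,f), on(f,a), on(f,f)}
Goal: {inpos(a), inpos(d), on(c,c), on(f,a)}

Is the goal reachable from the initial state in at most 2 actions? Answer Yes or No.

No

1. grab(d,a)  →  {holds(d), holds(f), inpos(a), marked(f), on(a,c), on(a,d), on(d,d), on(d,f), on(f,a), on(f,f)}
2. grab(c,a)  →  {holds(c), holds(d), holds(f), inpos(a), marked(f), on(a,c), on(a,d), on(c,c), on(d,d), on(d,f), on(f,a), on(f,f)}
3. flip(d)  →  {holds(c), holds(d), holds(f), inpos(a), inpos(d), marked(f), on(a,c), on(a,d), on(c,c), on(d,f), on(f,a), on(f,f)}
optimal plan length = 3; 3 > 2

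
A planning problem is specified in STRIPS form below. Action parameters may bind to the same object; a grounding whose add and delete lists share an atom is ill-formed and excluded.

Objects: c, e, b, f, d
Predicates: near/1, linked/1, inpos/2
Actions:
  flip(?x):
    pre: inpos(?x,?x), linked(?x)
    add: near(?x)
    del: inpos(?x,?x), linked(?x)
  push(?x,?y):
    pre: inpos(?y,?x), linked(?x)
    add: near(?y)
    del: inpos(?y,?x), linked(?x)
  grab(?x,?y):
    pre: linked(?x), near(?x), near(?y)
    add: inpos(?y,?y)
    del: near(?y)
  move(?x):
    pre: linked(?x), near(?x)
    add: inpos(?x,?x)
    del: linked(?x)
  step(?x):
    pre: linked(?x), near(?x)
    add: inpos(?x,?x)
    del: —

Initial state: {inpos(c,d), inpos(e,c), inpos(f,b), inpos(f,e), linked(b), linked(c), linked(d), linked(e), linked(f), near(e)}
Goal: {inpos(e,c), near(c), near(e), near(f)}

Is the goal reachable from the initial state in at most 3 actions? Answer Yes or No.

1. push(e,f)  →  {inpos(c,d), inpos(e,c), inpos(f,b), linked(b), linked(c), linked(d), linked(f), near(e), near(f)}
2. push(d,c)  →  {inpos(e,c), inpos(f,b), linked(b), linked(c), linked(f), near(c), near(e), near(f)}
optimal plan length = 2; 2 ≤ 3

Yes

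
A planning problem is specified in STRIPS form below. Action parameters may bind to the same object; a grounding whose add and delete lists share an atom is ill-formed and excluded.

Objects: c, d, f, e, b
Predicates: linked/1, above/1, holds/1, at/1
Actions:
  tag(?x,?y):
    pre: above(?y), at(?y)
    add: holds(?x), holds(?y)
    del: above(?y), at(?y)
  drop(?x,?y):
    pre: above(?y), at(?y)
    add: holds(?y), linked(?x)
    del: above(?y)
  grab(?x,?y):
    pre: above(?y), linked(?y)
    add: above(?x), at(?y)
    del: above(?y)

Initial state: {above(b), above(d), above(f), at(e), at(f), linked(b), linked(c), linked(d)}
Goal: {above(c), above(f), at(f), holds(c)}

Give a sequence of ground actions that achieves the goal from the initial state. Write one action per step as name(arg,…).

grab(c,d); grab(d,b); tag(c,d)

1. grab(c,d)  →  {above(b), above(c), above(f), at(d), at(e), at(f), linked(b), linked(c), linked(d)}
2. grab(d,b)  →  {above(c), above(d), above(f), at(b), at(d), at(e), at(f), linked(b), linked(c), linked(d)}
3. tag(c,d)  →  {above(c), above(f), at(b), at(e), at(f), holds(c), holds(d), linked(b), linked(c), linked(d)}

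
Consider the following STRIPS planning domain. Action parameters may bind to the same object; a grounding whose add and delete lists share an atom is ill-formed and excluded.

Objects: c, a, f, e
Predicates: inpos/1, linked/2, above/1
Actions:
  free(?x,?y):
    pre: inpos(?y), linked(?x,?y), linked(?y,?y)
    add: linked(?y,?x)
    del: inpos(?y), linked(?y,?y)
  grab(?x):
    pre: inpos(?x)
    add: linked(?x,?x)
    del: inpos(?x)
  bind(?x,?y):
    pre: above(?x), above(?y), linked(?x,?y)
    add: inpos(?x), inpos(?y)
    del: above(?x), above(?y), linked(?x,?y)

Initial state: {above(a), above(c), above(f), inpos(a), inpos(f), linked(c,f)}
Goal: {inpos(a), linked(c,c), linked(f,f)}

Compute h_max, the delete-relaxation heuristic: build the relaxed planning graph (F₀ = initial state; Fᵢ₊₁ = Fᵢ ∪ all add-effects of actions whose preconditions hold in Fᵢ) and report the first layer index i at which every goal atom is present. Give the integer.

F0 = init (6 atoms)
F1 = F0 ∪ {inpos(c), linked(a,a), linked(f,f)}  (9 atoms)
F2 = F1 ∪ {linked(c,c), linked(f,c)}  (11 atoms)
goal ⊆ F2  ⇒  h_max = 2

2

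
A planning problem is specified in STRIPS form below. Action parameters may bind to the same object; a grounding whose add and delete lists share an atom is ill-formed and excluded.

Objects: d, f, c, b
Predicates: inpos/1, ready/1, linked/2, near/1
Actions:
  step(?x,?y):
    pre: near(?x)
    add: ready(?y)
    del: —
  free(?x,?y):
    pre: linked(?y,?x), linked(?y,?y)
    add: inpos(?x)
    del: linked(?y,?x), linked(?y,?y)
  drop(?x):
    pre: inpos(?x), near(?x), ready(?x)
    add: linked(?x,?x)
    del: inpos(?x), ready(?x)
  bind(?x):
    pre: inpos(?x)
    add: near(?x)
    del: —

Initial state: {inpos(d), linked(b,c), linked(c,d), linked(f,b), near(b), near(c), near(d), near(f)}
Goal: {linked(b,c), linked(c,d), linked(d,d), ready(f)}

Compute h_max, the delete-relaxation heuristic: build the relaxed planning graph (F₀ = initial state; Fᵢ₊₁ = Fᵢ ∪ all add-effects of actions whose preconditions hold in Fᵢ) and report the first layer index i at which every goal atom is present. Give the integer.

2

F0 = init (8 atoms)
F1 = F0 ∪ {ready(b), ready(c), ready(d), ready(f)}  (12 atoms)
F2 = F1 ∪ {linked(d,d)}  (13 atoms)
goal ⊆ F2  ⇒  h_max = 2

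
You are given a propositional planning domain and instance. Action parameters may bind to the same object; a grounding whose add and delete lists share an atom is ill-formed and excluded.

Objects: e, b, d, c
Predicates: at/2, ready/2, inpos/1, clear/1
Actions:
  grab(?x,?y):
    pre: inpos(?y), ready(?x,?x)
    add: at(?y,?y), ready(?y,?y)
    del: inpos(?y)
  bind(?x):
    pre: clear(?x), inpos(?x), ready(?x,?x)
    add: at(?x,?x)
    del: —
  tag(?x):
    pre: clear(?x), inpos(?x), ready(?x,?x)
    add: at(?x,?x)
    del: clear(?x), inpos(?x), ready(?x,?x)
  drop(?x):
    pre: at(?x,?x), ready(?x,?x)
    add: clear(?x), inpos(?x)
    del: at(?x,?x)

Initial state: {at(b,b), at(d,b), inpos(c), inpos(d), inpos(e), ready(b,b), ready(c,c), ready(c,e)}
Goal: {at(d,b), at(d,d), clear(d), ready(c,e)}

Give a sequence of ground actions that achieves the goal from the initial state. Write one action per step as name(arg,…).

1. grab(b,d)  →  {at(b,b), at(d,b), at(d,d), inpos(c), inpos(e), ready(b,b), ready(c,c), ready(c,e), ready(d,d)}
2. drop(d)  →  {at(b,b), at(d,b), clear(d), inpos(c), inpos(d), inpos(e), ready(b,b), ready(c,c), ready(c,e), ready(d,d)}
3. grab(b,d)  →  {at(b,b), at(d,b), at(d,d), clear(d), inpos(c), inpos(e), ready(b,b), ready(c,c), ready(c,e), ready(d,d)}

grab(b,d); drop(d); grab(b,d)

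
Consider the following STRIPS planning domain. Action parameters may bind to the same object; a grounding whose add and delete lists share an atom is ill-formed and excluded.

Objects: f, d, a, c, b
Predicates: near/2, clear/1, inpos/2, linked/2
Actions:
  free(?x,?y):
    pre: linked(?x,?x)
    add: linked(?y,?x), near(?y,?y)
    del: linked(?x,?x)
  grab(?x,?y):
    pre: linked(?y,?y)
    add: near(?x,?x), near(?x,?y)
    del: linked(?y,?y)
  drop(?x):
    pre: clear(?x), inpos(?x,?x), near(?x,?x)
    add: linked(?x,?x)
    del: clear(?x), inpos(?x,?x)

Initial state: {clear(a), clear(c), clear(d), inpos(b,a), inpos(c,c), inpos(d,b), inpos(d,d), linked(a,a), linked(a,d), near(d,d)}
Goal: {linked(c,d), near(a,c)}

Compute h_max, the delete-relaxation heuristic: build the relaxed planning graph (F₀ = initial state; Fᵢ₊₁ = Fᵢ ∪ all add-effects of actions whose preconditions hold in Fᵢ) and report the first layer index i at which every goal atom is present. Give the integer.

F0 = init (10 atoms)
F1 = F0 ∪ {linked(b,a), linked(c,a), linked(d,a), linked(d,d), linked(f,a), near(a,a), near(b,a), near(b,b), near(c,a), near(c,c), near(d,a), near(f,a), near(f,f)}  (23 atoms)
F2 = F1 ∪ {linked(b,d), linked(c,c), linked(c,d), linked(f,d), near(a,d), near(b,d), near(c,d), near(f,d)}  (31 atoms)
F3 = F2 ∪ {linked(a,c), linked(b,c), linked(d,c), linked(f,c), near(a,c), near(b,c), near(d,c), near(f,c)}  (39 atoms)
goal ⊆ F3  ⇒  h_max = 3

3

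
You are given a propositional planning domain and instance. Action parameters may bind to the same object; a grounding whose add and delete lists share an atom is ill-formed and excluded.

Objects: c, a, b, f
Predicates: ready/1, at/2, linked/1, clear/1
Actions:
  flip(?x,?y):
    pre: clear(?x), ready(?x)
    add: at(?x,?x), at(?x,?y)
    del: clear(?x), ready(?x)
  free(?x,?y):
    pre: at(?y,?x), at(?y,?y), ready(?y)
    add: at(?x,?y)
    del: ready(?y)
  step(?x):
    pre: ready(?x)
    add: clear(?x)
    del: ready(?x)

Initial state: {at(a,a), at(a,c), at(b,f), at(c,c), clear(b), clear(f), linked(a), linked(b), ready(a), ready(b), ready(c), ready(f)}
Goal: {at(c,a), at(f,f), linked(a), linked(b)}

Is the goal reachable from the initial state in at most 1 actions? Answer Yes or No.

No

1. flip(f,c)  →  {at(a,a), at(a,c), at(b,f), at(c,c), at(f,c), at(f,f), clear(b), linked(a), linked(b), ready(a), ready(b), ready(c)}
2. free(c,a)  →  {at(a,a), at(a,c), at(b,f), at(c,a), at(c,c), at(f,c), at(f,f), clear(b), linked(a), linked(b), ready(b), ready(c)}
optimal plan length = 2; 2 > 1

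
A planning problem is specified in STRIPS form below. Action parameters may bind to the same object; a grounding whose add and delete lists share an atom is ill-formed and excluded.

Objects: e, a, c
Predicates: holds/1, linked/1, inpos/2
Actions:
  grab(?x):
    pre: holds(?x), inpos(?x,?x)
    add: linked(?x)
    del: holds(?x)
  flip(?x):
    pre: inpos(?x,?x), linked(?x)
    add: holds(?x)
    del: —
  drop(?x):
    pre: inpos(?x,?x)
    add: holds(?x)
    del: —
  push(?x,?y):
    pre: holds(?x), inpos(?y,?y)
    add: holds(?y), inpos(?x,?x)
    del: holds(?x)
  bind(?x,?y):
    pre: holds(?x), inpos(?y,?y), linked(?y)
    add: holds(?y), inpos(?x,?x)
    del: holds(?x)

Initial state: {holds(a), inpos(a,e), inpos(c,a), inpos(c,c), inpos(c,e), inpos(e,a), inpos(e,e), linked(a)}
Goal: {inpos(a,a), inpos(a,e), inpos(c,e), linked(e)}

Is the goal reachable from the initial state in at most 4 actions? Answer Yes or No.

Yes

1. push(a,e)  →  {holds(e), inpos(a,a), inpos(a,e), inpos(c,a), inpos(c,c), inpos(c,e), inpos(e,a), inpos(e,e), linked(a)}
2. grab(e)  →  {inpos(a,a), inpos(a,e), inpos(c,a), inpos(c,c), inpos(c,e), inpos(e,a), inpos(e,e), linked(a), linked(e)}
optimal plan length = 2; 2 ≤ 4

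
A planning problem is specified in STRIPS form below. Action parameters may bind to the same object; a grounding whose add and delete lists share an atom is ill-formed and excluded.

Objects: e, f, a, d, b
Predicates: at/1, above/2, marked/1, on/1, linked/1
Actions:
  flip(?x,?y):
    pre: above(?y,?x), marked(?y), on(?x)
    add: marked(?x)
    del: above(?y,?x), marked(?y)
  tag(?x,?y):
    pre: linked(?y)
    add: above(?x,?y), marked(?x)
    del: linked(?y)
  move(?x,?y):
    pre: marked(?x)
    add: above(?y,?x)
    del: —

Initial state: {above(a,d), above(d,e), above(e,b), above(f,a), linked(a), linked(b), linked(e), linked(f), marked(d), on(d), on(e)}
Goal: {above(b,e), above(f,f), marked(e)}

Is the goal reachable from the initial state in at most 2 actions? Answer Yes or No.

No

1. flip(e,d)  →  {above(a,d), above(e,b), above(f,a), linked(a), linked(b), linked(e), linked(f), marked(e), on(d), on(e)}
2. tag(f,f)  →  {above(a,d), above(e,b), above(f,a), above(f,f), linked(a), linked(b), linked(e), marked(e), marked(f), on(d), on(e)}
3. tag(b,e)  →  {above(a,d), above(b,e), above(e,b), above(f,a), above(f,f), linked(a), linked(b), marked(b), marked(e), marked(f), on(d), on(e)}
optimal plan length = 3; 3 > 2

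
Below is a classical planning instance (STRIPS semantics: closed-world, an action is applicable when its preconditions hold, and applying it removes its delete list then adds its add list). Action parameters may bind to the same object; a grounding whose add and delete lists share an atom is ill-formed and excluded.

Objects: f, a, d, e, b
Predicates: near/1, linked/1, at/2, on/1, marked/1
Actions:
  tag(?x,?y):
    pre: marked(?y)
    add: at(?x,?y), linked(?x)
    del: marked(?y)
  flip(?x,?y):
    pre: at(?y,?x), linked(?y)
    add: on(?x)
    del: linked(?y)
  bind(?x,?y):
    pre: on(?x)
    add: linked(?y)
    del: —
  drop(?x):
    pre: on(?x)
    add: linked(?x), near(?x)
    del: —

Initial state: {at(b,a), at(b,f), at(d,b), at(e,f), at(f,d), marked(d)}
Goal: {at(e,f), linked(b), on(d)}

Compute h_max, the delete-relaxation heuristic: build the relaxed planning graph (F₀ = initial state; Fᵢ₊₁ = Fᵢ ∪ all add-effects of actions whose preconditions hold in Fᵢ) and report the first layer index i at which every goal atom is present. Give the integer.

2

F0 = init (6 atoms)
F1 = F0 ∪ {at(a,d), at(b,d), at(d,d), at(e,d), linked(a), linked(b), linked(d), linked(e), linked(f)}  (15 atoms)
F2 = F1 ∪ {on(a), on(b), on(d), on(f)}  (19 atoms)
goal ⊆ F2  ⇒  h_max = 2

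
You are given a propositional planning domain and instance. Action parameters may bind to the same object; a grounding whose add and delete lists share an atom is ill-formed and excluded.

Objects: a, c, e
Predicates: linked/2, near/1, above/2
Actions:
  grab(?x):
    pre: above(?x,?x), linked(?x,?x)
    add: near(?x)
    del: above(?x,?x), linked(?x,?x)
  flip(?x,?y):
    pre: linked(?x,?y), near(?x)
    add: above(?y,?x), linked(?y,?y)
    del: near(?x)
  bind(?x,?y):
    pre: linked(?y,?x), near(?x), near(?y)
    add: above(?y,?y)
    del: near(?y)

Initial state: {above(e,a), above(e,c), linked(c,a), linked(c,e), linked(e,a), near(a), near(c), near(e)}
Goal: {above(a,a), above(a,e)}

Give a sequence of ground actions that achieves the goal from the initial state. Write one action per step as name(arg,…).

1. flip(e,a)  →  {above(a,e), above(e,a), above(e,c), linked(a,a), linked(c,a), linked(c,e), linked(e,a), near(a), near(c)}
2. flip(a,a)  →  {above(a,a), above(a,e), above(e,a), above(e,c), linked(a,a), linked(c,a), linked(c,e), linked(e,a), near(c)}

flip(e,a); flip(a,a)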